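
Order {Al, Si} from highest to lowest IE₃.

Si, Al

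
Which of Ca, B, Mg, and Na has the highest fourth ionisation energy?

B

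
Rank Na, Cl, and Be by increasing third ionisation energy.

Cl < Na < Be

The third ionization energy removes an electron from the +2 ion. For each element: Na²⁺ is already 1 electron into the core; Cl²⁺ still has 5 valence electrons; Be²⁺ is the bare [He] core.
Core electrons are held far more tightly than valence electrons, so Na and Be top the IE_3 order.
Tabulated IE_3 (kJ/mol): Na 6910, Cl 3822, Be 14849.
Hence IE_3: Cl < Na < Be.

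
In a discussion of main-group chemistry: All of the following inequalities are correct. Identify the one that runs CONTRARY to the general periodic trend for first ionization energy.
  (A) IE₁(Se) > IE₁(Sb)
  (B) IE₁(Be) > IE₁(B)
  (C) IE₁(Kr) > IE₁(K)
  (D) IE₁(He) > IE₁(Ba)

(B)

The general trend: first ionization energy increases across a period and decreases down a group.
(A) Se (period 4, group 16) vs Sb (period 5, group 15): the stated order agrees with the simple trend.
(B) Be (period 2, group 2) vs B (period 2, group 13): the stated order contradicts the simple trend.
(C) Kr (period 4, group 18) vs K (period 4, group 1): the stated order agrees with the simple trend.
(D) He (period 1, group 18) vs Ba (period 6, group 2): the stated order agrees with the simple trend.
The exception is (B): removing B's lone 2p electron is easier than breaking Be's filled 2s².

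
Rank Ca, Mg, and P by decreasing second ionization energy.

P > Mg > Ca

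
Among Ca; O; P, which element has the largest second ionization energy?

O

The second ionization energy removes an electron from the +1 ion. For each element: Ca⁺ still has 1 valence electron; O⁺ still has 5 valence electrons; P⁺ still has 4 valence electrons.
All are still removing valence electrons, so compare the +1 ions as you would atoms: IE_2 generally rises across a period (higher Z_eff) and falls down a group (larger shell), subject to the usual subshell exceptions.
Valence configurations: Ca⁺ [Ar]4s¹, O⁺ [He]2s²2p³, P⁺ [Ne]3s²3p².
Tabulated IE_2 (kJ/mol): Ca 1145, O 3388, P 1907.
So the second ionization energies run Ca < P < O.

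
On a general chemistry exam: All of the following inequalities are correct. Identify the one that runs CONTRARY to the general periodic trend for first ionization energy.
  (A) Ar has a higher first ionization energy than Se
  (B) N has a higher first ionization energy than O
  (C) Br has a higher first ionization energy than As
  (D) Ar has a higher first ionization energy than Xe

The general trend: first ionization energy increases across a period and decreases down a group.
(A) Ar (period 3, group 18) vs Se (period 4, group 16): the stated order agrees with the simple trend.
(B) N (period 2, group 15) vs O (period 2, group 16): the stated order contradicts the simple trend.
(C) Br (period 4, group 17) vs As (period 4, group 15): the stated order agrees with the simple trend.
(D) Ar (period 3, group 18) vs Xe (period 5, group 18): the stated order agrees with the simple trend.
The exception is (B): pairing an electron in O's 2p⁴ costs repulsion energy, so O ionizes more easily than half-filled N (2p³).

(B)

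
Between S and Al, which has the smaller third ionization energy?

The third ionization energy removes an electron from the +2 ion. For each element: S²⁺ still has 4 valence electrons; Al²⁺ still has 1 valence electron.
All are still removing valence electrons, so compare the +2 ions as you would atoms: IE_3 generally rises across a period (higher Z_eff) and falls down a group (larger shell), subject to the usual subshell exceptions.
Valence configurations: S²⁺ [Ne]3s²3p², Al²⁺ [Ne]3s¹.
The numbers (kJ/mol): S 3357, Al 2745.
Overall IE_3 order: Al < S.

Al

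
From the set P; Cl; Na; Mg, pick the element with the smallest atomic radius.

Na is in period 3, group 1; Mg is in period 3, group 2; P is in period 3, group 15; Cl is in period 3, group 17.
Across a period the added protons contract the valence shell; down a group each new principal shell makes the atom larger.
All lie in period 3, so atomic radius increases right to left.
The smallest atomic radius among these belongs to Cl.

Cl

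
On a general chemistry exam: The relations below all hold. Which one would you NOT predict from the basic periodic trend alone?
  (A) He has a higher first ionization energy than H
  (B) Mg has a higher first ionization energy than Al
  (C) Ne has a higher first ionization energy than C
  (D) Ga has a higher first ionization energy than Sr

(B)

The general trend: first ionization energy increases across a period and decreases down a group.
(A) He (period 1, group 18) vs H (period 1, group 1): the stated order agrees with the simple trend.
(B) Mg (period 3, group 2) vs Al (period 3, group 13): the stated order contradicts the simple trend.
(C) Ne (period 2, group 18) vs C (period 2, group 14): the stated order agrees with the simple trend.
(D) Ga (period 4, group 13) vs Sr (period 5, group 2): the stated order agrees with the simple trend.
The exception is (B): Al's single 3p electron is easier to remove than one from Mg's filled 3s².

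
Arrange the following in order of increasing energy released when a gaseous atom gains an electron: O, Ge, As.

O is in period 2, group 16; Ge is in period 4, group 14; As is in period 4, group 15.
Adding an electron releases more energy for atoms nearer the top right (short of the noble gases).
These span different periods and groups, so the two trends combine.
Ge > As: this pair runs against the simple trend — see the exception note.
O > Ge: relative to Ge, both the across-period and down-group shifts push O's electron affinity up.
Note the exception: Ge has a higher electron affinity than As, contrary to the simple trend — adding an electron to As's half-filled 4p³ is unfavourable, so Ge (4p²) has the more exothermic EA.
Tabulated electron affinity (kJ/mol): O 141, Ge 119, As 78.
So from lowest to highest: As < Ge < O.

As, Ge, O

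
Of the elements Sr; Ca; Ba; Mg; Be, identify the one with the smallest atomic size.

Be is in period 2, group 2; Mg is in period 3, group 2; Ca is in period 4, group 2; Sr is in period 5, group 2; Ba is in period 6, group 2.
Atomic radius shrinks across a period as nuclear charge pulls the same shell inward, and grows down a group as new shells are added.
All are in group 2, so atomic radius increases down the group.
The smallest atomic size among these belongs to Be.

Be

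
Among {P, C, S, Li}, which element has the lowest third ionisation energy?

P

The third ionization energy removes an electron from the +2 ion. For each element: P²⁺ still has 3 valence electrons; C²⁺ still has 2 valence electrons; S²⁺ still has 4 valence electrons; Li²⁺ is already 1 electron into the core.
Breaking into a closed-shell core is much more expensive than removing a leftover valence electron — Li has the largest IE_3 here.
Valence configurations: P²⁺ [Ne]3s²3p¹, C²⁺ [He]2s², S²⁺ [Ne]3s²3p².
Approximate IE_3 values (kJ/mol): P 2914, C 4620, S 3357, Li 11815.
Putting it together, IE_3: P < S < C < Li.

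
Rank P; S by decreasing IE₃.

S > P

After 2 electrons have been removed, what remains? P²⁺ still has 3 valence electrons; S²⁺ still has 4 valence electrons.
All are still removing valence electrons, so compare the +2 ions as you would atoms: IE_3 generally rises across a period (higher Z_eff) and falls down a group (larger shell), subject to the usual subshell exceptions.
Valence configurations: P²⁺ [Ne]3s²3p¹, S²⁺ [Ne]3s²3p².
Tabulated IE_3 (kJ/mol): P 2914, S 3357.
Overall IE_3 order: P < S.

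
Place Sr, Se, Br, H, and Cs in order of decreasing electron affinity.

Electron affinity generally becomes more exothermic across a period toward the halogens and less exothermic down a group.
These span different periods and groups, so the two trends combine.
Cs > Sr: this pair runs against the simple trend — see the exception note.
H > Cs: H sits above Cs in group 1, so the down-group effect alone puts H higher.
Se > H: period and group pull opposite ways; the across-period shift dominates (195 vs 73 kJ/mol).
Br > Se: both are in period 4; the period trend gives Br the larger value.
Note the exception: Cs has a higher electron affinity than Sr, contrary to the simple trend — adding an electron to Sr (ns²) has to open a new, higher-energy np subshell, which is unfavourable.
Tabulated electron affinity (kJ/mol): H 73, Se 195, Br 325, Sr 5, Cs 46.
So from highest to lowest: Br > Se > H > Cs > Sr.

Br, Se, H, Cs, Sr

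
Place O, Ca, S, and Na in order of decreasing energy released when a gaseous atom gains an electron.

S > O > Na > Ca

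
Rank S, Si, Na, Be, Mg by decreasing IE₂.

After 1 electron has been removed, what remains? S⁺ still has 5 valence electrons; Si⁺ still has 3 valence electrons; Na⁺ is the bare [Ne] core; Be⁺ still has 1 valence electron; Mg⁺ still has 1 valence electron.
Core electrons are held far more tightly than valence electrons, so Na tops the IE_2 order.
Valence configurations: S⁺ [Ne]3s²3p³, Si⁺ [Ne]3s²3p¹, Be⁺ [He]2s¹, Mg⁺ [Ne]3s¹.
Tabulated IE_2 (kJ/mol): S 2252, Si 1577, Na 4562, Be 1757, Mg 1451.
Overall IE_2 order: Mg < Si < Be < S < Na.

Na > S > Be > Si > Mg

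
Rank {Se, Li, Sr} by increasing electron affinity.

Sr < Li < Se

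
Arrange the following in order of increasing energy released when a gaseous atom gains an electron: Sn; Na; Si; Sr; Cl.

Sr, Na, Sn, Si, Cl

Na is in period 3, group 1; Si is in period 3, group 14; Cl is in period 3, group 17; Sr is in period 5, group 2; Sn is in period 5, group 14.
EA tends to increase across a period and decrease down a group, though the pattern is less regular than for IE or radius.
Neither a single period nor a single group — weigh both effects.
Na > Sr: period and group pull opposite ways; the down-group shift dominates (53 vs 5 kJ/mol).
Sn > Na: period and group pull opposite ways; the across-period shift dominates (107 vs 53 kJ/mol).
Si > Sn: Si sits above Sn in group 14, so the down-group effect alone puts Si higher.
Cl > Si: both are in period 3; the period trend gives Cl the larger value.
Tabulated electron affinity (kJ/mol): Na 53, Si 134, Cl 349, Sr 5, Sn 107.
So from lowest to highest: Sr < Na < Sn < Si < Cl.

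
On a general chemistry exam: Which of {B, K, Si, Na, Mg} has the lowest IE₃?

The third ionization energy removes an electron from the +2 ion. For each element: B²⁺ still has 1 valence electron; K²⁺ is already 1 electron into the core; Si²⁺ still has 2 valence electrons; Na²⁺ is already 1 electron into the core; Mg²⁺ is the bare [Ne] core.
Core electrons are held far more tightly than valence electrons, so K, Na and Mg top the IE_3 order.
Valence configurations: B²⁺ [He]2s¹, Si²⁺ [Ne]3s².
Tabulated IE_3 (kJ/mol): B 3660, K 4420, Si 3232, Na 6910, Mg 7733.
So the third ionization energies run Si < B < K < Na < Mg.

Si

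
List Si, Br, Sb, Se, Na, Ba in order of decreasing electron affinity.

Na is in period 3, group 1; Si is in period 3, group 14; Se is in period 4, group 16; Br is in period 4, group 17; Sb is in period 5, group 15; Ba is in period 6, group 2.
EA tends to increase across a period and decrease down a group, though the pattern is less regular than for IE or radius.
Here both period and group differ, so the two effects have to be weighed against each other.
Na > Ba: the two effects oppose for this pair; the down-group effect wins (53 vs 14 kJ/mol).
Sb > Na: period and group pull opposite ways; the across-period shift dominates (103 vs 53 kJ/mol).
Si > Sb: period and group pull opposite ways; the down-group shift dominates (134 vs 103 kJ/mol).
Se > Si: period and group pull opposite ways; the across-period shift dominates (195 vs 134 kJ/mol).
Br > Se: both are in period 4; the period trend gives Br the larger value.
Approximate values (kJ/mol): Na 53, Si 134, Se 195, Br 325, Sb 103, Ba 14.
So from highest to lowest: Br > Se > Si > Sb > Na > Ba.

Br, Se, Si, Sb, Na, Ba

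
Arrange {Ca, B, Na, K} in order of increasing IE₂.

Ca, B, K, Na

IE_2 is the cost of taking one more electron from the +1 cation: Ca⁺ still has 1 valence electron; B⁺ still has 2 valence electrons; Na⁺ is the bare [Ne] core; K⁺ is the bare [Ar] core.
Breaking into a closed-shell core is much more expensive than removing a leftover valence electron — K and Na have the largest IE_2 here.
Valence configurations: Ca⁺ [Ar]4s¹, B⁺ [He]2s².
Tabulated IE_2 (kJ/mol): Ca 1145, B 2427, Na 4562, K 3052.
Putting it together, IE_2: Ca < B < K < Na.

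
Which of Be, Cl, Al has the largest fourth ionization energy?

Consider each +3 ion: Be³⁺ is already 1 electron into the core; Cl³⁺ still has 4 valence electrons; Al³⁺ is the bare [Ne] core.
Core electrons are held far more tightly than valence electrons, so Al and Be top the IE_4 order.
Approximate IE_4 values (kJ/mol): Be 21007, Cl 5159, Al 11577.
Putting it together, IE_4: Cl < Al < Be.

Be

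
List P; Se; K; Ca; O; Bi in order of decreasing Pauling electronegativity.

O is in period 2, group 16; P is in period 3, group 15; K is in period 4, group 1; Ca is in period 4, group 2; Se is in period 4, group 16; Bi is in period 6, group 15.
Atoms toward the upper right of the periodic table pull bonding electrons most strongly.
Here both period and group differ, so the two effects have to be weighed against each other.
Ca > K: both are in period 4; the period trend gives Ca the larger value.
Bi > Ca: the two effects oppose for this pair; the across-period effect wins (2.02 vs 1.00).
P > Bi: P sits above Bi in group 15, so the down-group effect alone puts P higher.
Se > P: the two effects oppose for this pair; the across-period effect wins (2.55 vs 2.19).
O > Se: O sits above Se in group 16, so the down-group effect alone puts O higher.
Tabulated electronegativity (Pauling): O 3.44, P 2.19, K 0.82, Ca 1.00, Se 2.55, Bi 2.02.
So from highest to lowest: O > Se > P > Bi > Ca > K.

O > Se > P > Bi > Ca > K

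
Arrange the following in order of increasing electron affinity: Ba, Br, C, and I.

Ba, C, I, Br

Electron affinity generally becomes more exothermic across a period toward the halogens and less exothermic down a group.
Neither a single period nor a single group — weigh both effects.
C > Ba: relative to Ba, both the across-period and down-group shifts push C's electron affinity up.
I > C: the two effects oppose for this pair; the across-period effect wins (295 vs 122 kJ/mol).
Br > I: they share group 17; the group trend gives Br the larger value.
For reference (kJ/mol): C 122, Br 325, I 295, Ba 14.
So from lowest to highest: Ba < C < I < Br.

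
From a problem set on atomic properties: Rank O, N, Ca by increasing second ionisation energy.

After 1 electron has been removed, what remains? O⁺ still has 5 valence electrons; N⁺ still has 4 valence electrons; Ca⁺ still has 1 valence electron.
All are still removing valence electrons, so compare the +1 ions as you would atoms: IE_2 generally rises across a period (higher Z_eff) and falls down a group (larger shell), subject to the usual subshell exceptions.
Valence configurations: O⁺ [He]2s²2p³, N⁺ [He]2s²2p², Ca⁺ [Ar]4s¹.
The numbers (kJ/mol): O 3388, N 2856, Ca 1145.
So the second ionization energies run Ca < N < O.

Ca < N < O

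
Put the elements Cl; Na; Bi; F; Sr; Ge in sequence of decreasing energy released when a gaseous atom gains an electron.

F is in period 2, group 17; Na is in period 3, group 1; Cl is in period 3, group 17; Ge is in period 4, group 14; Sr is in period 5, group 2; Bi is in period 6, group 15.
EA tends to increase across a period and decrease down a group, though the pattern is less regular than for IE or radius.
Here both period and group differ, so the two effects have to be weighed against each other.
Na > Sr: period and group pull opposite ways; the down-group shift dominates (53 vs 5 kJ/mol).
Bi > Na: the two effects oppose for this pair; the across-period effect wins (91 vs 53 kJ/mol).
Ge > Bi: period and group pull opposite ways; the down-group shift dominates (119 vs 91 kJ/mol).
F > Ge: both effects reinforce here, so F is clearly the higher of the two.
Cl > F: this pair runs against the simple trend — see the exception note.
Note the exception: Cl has a higher electron affinity than F, contrary to the simple trend — F's small 2p subshell makes the incoming electron feel strong e⁻–e⁻ repulsion, so Cl actually releases more energy on gaining an electron.
For reference (kJ/mol): F 328, Na 53, Cl 349, Ge 119, Sr 5, Bi 91.
So from highest to lowest: Cl > F > Ge > Bi > Na > Sr.

Cl, F, Ge, Bi, Na, Sr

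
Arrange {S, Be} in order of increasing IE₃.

S < Be

IE_3 is the cost of taking one more electron from the +2 cation: S²⁺ still has 4 valence electrons; Be²⁺ is the bare [He] core.
Core electrons are held far more tightly than valence electrons, so Be tops the IE_3 order.
Tabulated IE_3 (kJ/mol): S 3357, Be 14849.
Hence IE_3: S < Be.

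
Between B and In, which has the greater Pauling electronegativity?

B

B is in period 2, group 13; In is in period 5, group 13.
EN rises left→right (higher Z_eff, smaller atoms) and falls top→bottom (larger, more shielded atoms).
All are in group 13, so electronegativity increases up the group.
So B has the greater Pauling electronegativity (B > In).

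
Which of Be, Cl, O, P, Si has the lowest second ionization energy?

Si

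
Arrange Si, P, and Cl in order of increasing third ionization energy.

Consider each +2 ion: Si²⁺ still has 2 valence electrons; P²⁺ still has 3 valence electrons; Cl²⁺ still has 5 valence electrons.
All are still removing valence electrons, so compare the +2 ions as you would atoms: IE_3 generally rises across a period (higher Z_eff) and falls down a group (larger shell), subject to the usual subshell exceptions.
Valence configurations: Si²⁺ [Ne]3s², P²⁺ [Ne]3s²3p¹, Cl²⁺ [Ne]3s²3p³.
P²⁺ loses a lone 3p electron whereas Si²⁺ must break into a filled 3s² pair, so IE_3(Si) > IE_3(P) even though P has the higher nuclear charge.
Approximate IE_3 values (kJ/mol): Si 3232, P 2914, Cl 3822.
Overall IE_3 order: P < Si < Cl.

P < Si < Cl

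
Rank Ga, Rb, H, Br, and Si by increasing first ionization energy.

Rb < Ga < Si < Br < H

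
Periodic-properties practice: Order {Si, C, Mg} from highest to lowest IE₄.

After 3 electrons have been removed, what remains? Si³⁺ still has 1 valence electron; C³⁺ still has 1 valence electron; Mg³⁺ is already 1 electron into the core.
Breaking into a closed-shell core is much more expensive than removing a leftover valence electron — Mg has the largest IE_4 here.
Valence configurations: Si³⁺ [Ne]3s¹, C³⁺ [He]2s¹.
Approximate IE_4 values (kJ/mol): Si 4356, C 6223, Mg 10543.
So the fourth ionization energies run Si < C < Mg.

Mg, C, Si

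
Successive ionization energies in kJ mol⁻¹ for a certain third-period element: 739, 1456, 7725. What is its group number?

Group 2

Look for the largest jump between consecutive ionization energies: IE3/IE2 ≈ 5.3, far larger than any earlier ratio.
That jump marks the point where a core electron is being removed. So the atom has 2 valence electrons.
A main-group element with 2 valence electrons is in group 2.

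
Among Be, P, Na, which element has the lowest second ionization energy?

Be

The second ionization energy removes an electron from the +1 ion. For each element: Be⁺ still has 1 valence electron; P⁺ still has 4 valence electrons; Na⁺ is the bare [Ne] core.
Core electrons are held far more tightly than valence electrons, so Na tops the IE_2 order.
Valence configurations: Be⁺ [He]2s¹, P⁺ [Ne]3s²3p².
Tabulated IE_2 (kJ/mol): Be 1757, P 1907, Na 4562.
Putting it together, IE_2: Be < P < Na.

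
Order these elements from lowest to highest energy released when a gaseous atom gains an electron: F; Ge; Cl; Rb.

Electron affinity generally becomes more exothermic across a period toward the halogens and less exothermic down a group.
Neither a single period nor a single group — weigh both effects.
Ge > Rb: relative to Rb, both the across-period and down-group shifts push Ge's electron affinity up.
F > Ge: relative to Ge, both the across-period and down-group shifts push F's electron affinity up.
Cl > F: this pair runs against the simple trend — see the exception note.
Note the exception: Cl has a higher electron affinity than F, contrary to the simple trend — F's small 2p subshell makes the incoming electron feel strong e⁻–e⁻ repulsion, so Cl actually releases more energy on gaining an electron.
For reference (kJ/mol): F 328, Cl 349, Ge 119, Rb 47.
So from lowest to highest: Rb < Ge < F < Cl.

Rb < Ge < F < Cl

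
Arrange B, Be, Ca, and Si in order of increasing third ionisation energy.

Si, B, Ca, Be

Consider each +2 ion: B²⁺ still has 1 valence electron; Be²⁺ is the bare [He] core; Ca²⁺ is the bare [Ar] core; Si²⁺ still has 2 valence electrons.
Breaking into a closed-shell core is much more expensive than removing a leftover valence electron — Ca and Be have the largest IE_3 here.
Valence configurations: B²⁺ [He]2s¹, Si²⁺ [Ne]3s².
Approximate IE_3 values (kJ/mol): B 3660, Be 14849, Ca 4912, Si 3232.
Hence IE_3: Si < B < Ca < Be.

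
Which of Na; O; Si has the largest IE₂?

Na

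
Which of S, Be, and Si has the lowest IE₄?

The fourth ionization energy removes an electron from the +3 ion. For each element: S³⁺ still has 3 valence electrons; Be³⁺ is already 1 electron into the core; Si³⁺ still has 1 valence electron.
Breaking into a closed-shell core is much more expensive than removing a leftover valence electron — Be has the largest IE_4 here.
Valence configurations: S³⁺ [Ne]3s²3p¹, Si³⁺ [Ne]3s¹.
Tabulated IE_4 (kJ/mol): S 4556, Be 21007, Si 4356.
Putting it together, IE_4: Si < S < Be.

Si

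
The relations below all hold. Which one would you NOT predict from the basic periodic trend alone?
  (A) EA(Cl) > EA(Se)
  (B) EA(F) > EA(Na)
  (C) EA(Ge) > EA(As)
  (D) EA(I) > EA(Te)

(C)

The general trend: electron affinity increases across a period and decreases down a group.
(A) Cl (period 3, group 17) vs Se (period 4, group 16): the stated order agrees with the simple trend.
(B) F (period 2, group 17) vs Na (period 3, group 1): the stated order agrees with the simple trend.
(C) Ge (period 4, group 14) vs As (period 4, group 15): the stated order contradicts the simple trend.
(D) I (period 5, group 17) vs Te (period 5, group 16): the stated order agrees with the simple trend.
The exception is (C): adding an electron to As's half-filled 4p³ is unfavourable, so Ge (4p²) has the more exothermic EA.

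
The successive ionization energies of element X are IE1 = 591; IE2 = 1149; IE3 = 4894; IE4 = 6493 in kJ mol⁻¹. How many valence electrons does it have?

2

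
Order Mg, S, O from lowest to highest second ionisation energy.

Consider each +1 ion: Mg⁺ still has 1 valence electron; S⁺ still has 5 valence electrons; O⁺ still has 5 valence electrons.
All are still removing valence electrons, so compare the +1 ions as you would atoms: IE_2 generally rises across a period (higher Z_eff) and falls down a group (larger shell), subject to the usual subshell exceptions.
Valence configurations: Mg⁺ [Ne]3s¹, S⁺ [Ne]3s²3p³, O⁺ [He]2s²2p³.
The numbers (kJ/mol): Mg 1451, S 2252, O 3388.
Hence IE_2: Mg < S < O.

Mg < S < O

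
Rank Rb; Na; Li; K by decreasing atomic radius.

Rb > K > Na > Li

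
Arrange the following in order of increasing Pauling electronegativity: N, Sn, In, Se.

Electronegativity increases across a period and decreases down a group, tracking effective nuclear charge and atomic size.
These span different periods and groups, so the two trends combine.
Sn > In: both are in period 5; the period trend gives Sn the larger value.
Se > Sn: relative to Sn, both the across-period and down-group shifts push Se's electronegativity up.
N > Se: period and group pull opposite ways; the down-group shift dominates (3.04 vs 2.55).
For reference (Pauling): N 3.04, Se 2.55, In 1.78, Sn 1.96.
So from lowest to highest: In < Sn < Se < N.

In < Sn < Se < N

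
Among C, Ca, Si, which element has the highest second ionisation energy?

C

The second ionization energy removes an electron from the +1 ion. For each element: C⁺ still has 3 valence electrons; Ca⁺ still has 1 valence electron; Si⁺ still has 3 valence electrons.
All are still removing valence electrons, so compare the +1 ions as you would atoms: IE_2 generally rises across a period (higher Z_eff) and falls down a group (larger shell), subject to the usual subshell exceptions.
Valence configurations: C⁺ [He]2s²2p¹, Ca⁺ [Ar]4s¹, Si⁺ [Ne]3s²3p¹.
Tabulated IE_2 (kJ/mol): C 2353, Ca 1145, Si 1577.
Overall IE_2 order: Ca < Si < C.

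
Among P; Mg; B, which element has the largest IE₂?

Consider each +1 ion: P⁺ still has 4 valence electrons; Mg⁺ still has 1 valence electron; B⁺ still has 2 valence electrons.
All are still removing valence electrons, so compare the +1 ions as you would atoms: IE_2 generally rises across a period (higher Z_eff) and falls down a group (larger shell), subject to the usual subshell exceptions.
Valence configurations: P⁺ [Ne]3s²3p², Mg⁺ [Ne]3s¹, B⁺ [He]2s².
The numbers (kJ/mol): P 1907, Mg 1451, B 2427.
So the second ionization energies run Mg < P < B.

B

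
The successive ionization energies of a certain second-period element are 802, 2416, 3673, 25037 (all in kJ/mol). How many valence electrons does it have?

3

Look for the largest jump between consecutive ionization energies: IE4/IE3 ≈ 6.8, far larger than any earlier ratio.
That jump marks the point where a core electron is being removed. So the atom has 3 valence electrons.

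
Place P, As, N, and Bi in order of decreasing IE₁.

N is in period 2, group 15; P is in period 3, group 15; As is in period 4, group 15; Bi is in period 6, group 15.
IE₁ increases left→right with effective nuclear charge and decreases top→bottom as the valence shell moves farther out.
All are in group 15, so first ionization energy increases up the group.
So from highest to lowest: N > P > As > Bi.

N, P, As, Bi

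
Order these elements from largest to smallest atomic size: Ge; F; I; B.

I > Ge > B > F

B is in period 2, group 13; F is in period 2, group 17; Ge is in period 4, group 14; I is in period 5, group 17.
Across a period the added protons contract the valence shell; down a group each new principal shell makes the atom larger.
These span different periods and groups, so the two trends combine.
B > F: both are in period 2; the period trend gives B the larger value.
Ge > B: the two effects oppose for this pair; the down-group effect wins (121 vs 85 pm).
I > Ge: period and group pull opposite ways; the down-group shift dominates (133 vs 121 pm).
Approximate values (pm): B 85, F 64, Ge 121, I 133.
So from largest to smallest: I > Ge > B > F.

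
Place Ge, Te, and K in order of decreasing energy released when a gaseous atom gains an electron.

Te > Ge > K

K is in period 4, group 1; Ge is in period 4, group 14; Te is in period 5, group 16.
Atoms with high Z_eff and room in the valence shell (especially the halogens) have the most exothermic electron affinities.
These span different periods and groups, so the two trends combine.
Ge > K: both are in period 4; the period trend gives Ge the larger value.
Te > Ge: the two effects oppose for this pair; the across-period effect wins (190 vs 119 kJ/mol).
Tabulated electron affinity (kJ/mol): K 48, Ge 119, Te 190.
So from highest to lowest: Te > Ge > K.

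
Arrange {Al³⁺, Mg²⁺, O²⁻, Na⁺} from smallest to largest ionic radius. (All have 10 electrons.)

Al³⁺ < Mg²⁺ < Na⁺ < O²⁻

All of these have 10 electrons, so size is governed by nuclear charge alone: the more protons, the stronger the pull on the same electron cloud, and the smaller the ion.
Nuclear charges: Al³⁺ (Z=13), Mg²⁺ (Z=12), Na⁺ (Z=11), O²⁻ (Z=8).
Smallest to largest: Al³⁺ < Mg²⁺ < Na⁺ < O²⁻.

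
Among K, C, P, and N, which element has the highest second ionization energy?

Consider each +1 ion: K⁺ is the bare [Ar] core; C⁺ still has 3 valence electrons; P⁺ still has 4 valence electrons; N⁺ still has 4 valence electrons.
Core electrons are held far more tightly than valence electrons, so K tops the IE_2 order.
Valence configurations: C⁺ [He]2s²2p¹, P⁺ [Ne]3s²3p², N⁺ [He]2s²2p².
The numbers (kJ/mol): K 3052, C 2353, P 1907, N 2856.
So the second ionization energies run P < C < N < K.

K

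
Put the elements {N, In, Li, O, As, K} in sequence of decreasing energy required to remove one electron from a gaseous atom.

N, O, As, In, Li, K

Li is in period 2, group 1; N is in period 2, group 15; O is in period 2, group 16; K is in period 4, group 1; As is in period 4, group 15; In is in period 5, group 13.
Removing the outermost electron gets harder across a period and easier down a group.
Neither a single period nor a single group — weigh both effects.
Li > K: Li sits above K in group 1, so the down-group effect alone puts Li higher.
In > Li: period and group pull opposite ways; the across-period shift dominates (558 vs 520 kJ/mol).
As > In: both effects reinforce here, so As is clearly the higher of the two.
O > As: both effects reinforce here, so O is clearly the higher of the two.
N > O: this pair runs against the simple trend — see the exception note.
Note the exception: N has a higher first ionization energy than O, contrary to the simple trend — pairing an electron in O's 2p⁴ costs repulsion energy, so O ionizes more easily than half-filled N (2p³).
Approximate values (kJ/mol): Li 520, N 1402, O 1314, K 419, As 947, In 558.
So from highest to lowest: N > O > As > In > Li > K.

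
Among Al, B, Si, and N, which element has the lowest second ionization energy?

Si

IE_2 is the cost of taking one more electron from the +1 cation: Al⁺ still has 2 valence electrons; B⁺ still has 2 valence electrons; Si⁺ still has 3 valence electrons; N⁺ still has 4 valence electrons.
All are still removing valence electrons, so compare the +1 ions as you would atoms: IE_2 generally rises across a period (higher Z_eff) and falls down a group (larger shell), subject to the usual subshell exceptions.
Valence configurations: Al⁺ [Ne]3s², B⁺ [He]2s², Si⁺ [Ne]3s²3p¹, N⁺ [He]2s²2p².
Si⁺ loses a lone 3p electron whereas Al⁺ must break into a filled 3s² pair, so IE_2(Al) > IE_2(Si) even though Si has the higher nuclear charge.
Approximate IE_2 values (kJ/mol): Al 1817, B 2427, Si 1577, N 2856.
Hence IE_2: Si < Al < B < N.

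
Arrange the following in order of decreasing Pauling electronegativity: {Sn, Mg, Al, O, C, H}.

O, C, H, Sn, Al, Mg

Electronegativity increases across a period and decreases down a group, tracking effective nuclear charge and atomic size.
Neither a single period nor a single group — weigh both effects.
Al > Mg: Al lies to the right of Mg in period 3, so the across-period effect alone puts Al higher.
Sn > Al: period and group pull opposite ways; the across-period shift dominates (1.96 vs 1.61).
H > Sn: period and group pull opposite ways; the down-group shift dominates (2.20 vs 1.96).
C > H: the two effects oppose for this pair; the across-period effect wins (2.55 vs 2.20).
O > C: both are in period 2; the period trend gives O the larger value.
Approximate values (Pauling): H 2.20, C 2.55, O 3.44, Mg 1.31, Al 1.61, Sn 1.96.
So from highest to lowest: O > C > H > Sn > Al > Mg.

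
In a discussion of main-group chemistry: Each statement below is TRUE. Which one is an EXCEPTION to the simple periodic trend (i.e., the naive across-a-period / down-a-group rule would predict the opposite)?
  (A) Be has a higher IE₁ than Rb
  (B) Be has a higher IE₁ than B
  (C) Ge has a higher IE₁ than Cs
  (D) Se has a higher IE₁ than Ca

(B)

The general trend: IE₁ increases across a period and decreases down a group.
(A) Be (period 2, group 2) vs Rb (period 5, group 1): the stated order agrees with the simple trend.
(B) Be (period 2, group 2) vs B (period 2, group 13): the stated order contradicts the simple trend.
(C) Ge (period 4, group 14) vs Cs (period 6, group 1): the stated order agrees with the simple trend.
(D) Se (period 4, group 16) vs Ca (period 4, group 2): the stated order agrees with the simple trend.
The exception is (B): removing B's lone 2p electron is easier than breaking Be's filled 2s².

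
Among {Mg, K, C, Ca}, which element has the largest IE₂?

K

After 1 electron has been removed, what remains? Mg⁺ still has 1 valence electron; K⁺ is the bare [Ar] core; C⁺ still has 3 valence electrons; Ca⁺ still has 1 valence electron.
Breaking into a closed-shell core is much more expensive than removing a leftover valence electron — K has the largest IE_2 here.
Valence configurations: Mg⁺ [Ne]3s¹, C⁺ [He]2s²2p¹, Ca⁺ [Ar]4s¹.
The numbers (kJ/mol): Mg 1451, K 3052, C 2353, Ca 1145.
Overall IE_2 order: Ca < Mg < C < K.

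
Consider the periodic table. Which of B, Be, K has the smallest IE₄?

Consider each +3 ion: B³⁺ is the bare [He] core; Be³⁺ is already 1 electron into the core; K³⁺ is already 2 electrons into the core.
All of these are removing an electron from a noble-gas core or deeper; the smaller core (lower principal quantum number) is held far more tightly, and within a period the higher nuclear charge binds the same core more tightly.
Tabulated IE_4 (kJ/mol): B 25026, Be 21007, K 5877.
Putting it together, IE_4: K < Be < B.

K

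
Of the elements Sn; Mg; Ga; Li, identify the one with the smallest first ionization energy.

Li

Li is in period 2, group 1; Mg is in period 3, group 2; Ga is in period 4, group 13; Sn is in period 5, group 14.
Removing the outermost electron gets harder across a period and easier down a group.
A diagonal step moves right (one effect) and down (the opposite effect) at once.
Ga > Li: period and group pull opposite ways; the across-period shift dominates (579 vs 520 kJ/mol).
Sn > Ga: the two effects oppose for this pair; the across-period effect wins (709 vs 579 kJ/mol).
Mg > Sn: the two effects oppose for this pair; the down-group effect wins (738 vs 709 kJ/mol).
Tabulated first ionization energy (kJ/mol): Li 520, Mg 738, Ga 579, Sn 709.
The smallest first ionization energy among these belongs to Li.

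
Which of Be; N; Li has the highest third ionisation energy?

Be

Consider each +2 ion: Be²⁺ is the bare [He] core; N²⁺ still has 3 valence electrons; Li²⁺ is already 1 electron into the core.
Breaking into a closed-shell core is much more expensive than removing a leftover valence electron — Li and Be have the largest IE_3 here.
Approximate IE_3 values (kJ/mol): Be 14849, N 4578, Li 11815.
Putting it together, IE_3: N < Li < Be.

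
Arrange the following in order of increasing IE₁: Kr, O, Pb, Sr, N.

Sr < Pb < O < Kr < N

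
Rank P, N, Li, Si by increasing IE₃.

P < Si < N < Li

Consider each +2 ion: P²⁺ still has 3 valence electrons; N²⁺ still has 3 valence electrons; Li²⁺ is already 1 electron into the core; Si²⁺ still has 2 valence electrons.
Breaking into a closed-shell core is much more expensive than removing a leftover valence electron — Li has the largest IE_3 here.
Valence configurations: P²⁺ [Ne]3s²3p¹, N²⁺ [He]2s²2p¹, Si²⁺ [Ne]3s².
P²⁺ loses a lone 3p electron whereas Si²⁺ must break into a filled 3s² pair, so IE_3(Si) > IE_3(P) even though P has the higher nuclear charge.
The numbers (kJ/mol): P 2914, N 4578, Li 11815, Si 3232.
Putting it together, IE_3: P < Si < N < Li.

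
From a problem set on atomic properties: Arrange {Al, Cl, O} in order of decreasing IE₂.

IE_2 is the cost of taking one more electron from the +1 cation: Al⁺ still has 2 valence electrons; Cl⁺ still has 6 valence electrons; O⁺ still has 5 valence electrons.
All are still removing valence electrons, so compare the +1 ions as you would atoms: IE_2 generally rises across a period (higher Z_eff) and falls down a group (larger shell), subject to the usual subshell exceptions.
Valence configurations: Al⁺ [Ne]3s², Cl⁺ [Ne]3s²3p⁴, O⁺ [He]2s²2p³.
Tabulated IE_2 (kJ/mol): Al 1817, Cl 2298, O 3388.
Overall IE_2 order: Al < Cl < O.

O > Cl > Al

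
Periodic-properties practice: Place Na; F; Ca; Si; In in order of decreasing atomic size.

Ca > Na > In > Si > F

Across a period the added protons contract the valence shell; down a group each new principal shell makes the atom larger.
Neither a single period nor a single group — weigh both effects.
Si > F: both effects reinforce here, so Si is clearly the larger of the two.
In > Si: relative to Si, both the across-period and down-group shifts push In's atomic radius up.
Na > In: period and group pull opposite ways; the across-period shift dominates (155 vs 142 pm).
Ca > Na: period and group pull opposite ways; the down-group shift dominates (171 vs 155 pm).
For reference (pm): F 64, Na 155, Si 116, Ca 171, In 142.
So from largest to smallest: Ca > Na > In > Si > F.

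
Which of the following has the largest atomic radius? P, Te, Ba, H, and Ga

Ba

H is in period 1, group 1; P is in period 3, group 15; Ga is in period 4, group 13; Te is in period 5, group 16; Ba is in period 6, group 2.
Radius decreases left→right (rising Z_eff, same n) and increases top→bottom (higher n).
Neither a single period nor a single group — weigh both effects.
P > H: period and group pull opposite ways; the down-group shift dominates (111 vs 32 pm).
Ga > P: both effects reinforce here, so Ga is clearly the larger of the two.
Te > Ga: the two effects oppose for this pair; the down-group effect wins (136 vs 124 pm).
Ba > Te: both effects reinforce here, so Ba is clearly the larger of the two.
For reference (pm): H 32, P 111, Ga 124, Te 136, Ba 196.
The largest atomic radius among these belongs to Ba.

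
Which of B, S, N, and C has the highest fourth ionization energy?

B

IE_4 is the cost of taking one more electron from the +3 cation: B³⁺ is the bare [He] core; S³⁺ still has 3 valence electrons; N³⁺ still has 2 valence electrons; C³⁺ still has 1 valence electron.
Core electrons are held far more tightly than valence electrons, so B tops the IE_4 order.
Valence configurations: S³⁺ [Ne]3s²3p¹, N³⁺ [He]2s², C³⁺ [He]2s¹.
The numbers (kJ/mol): B 25026, S 4556, N 7475, C 6223.
So the fourth ionization energies run S < C < N < B.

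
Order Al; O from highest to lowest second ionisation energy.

O > Al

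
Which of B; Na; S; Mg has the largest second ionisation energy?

IE_2 is the cost of taking one more electron from the +1 cation: B⁺ still has 2 valence electrons; Na⁺ is the bare [Ne] core; S⁺ still has 5 valence electrons; Mg⁺ still has 1 valence electron.
Breaking into a closed-shell core is much more expensive than removing a leftover valence electron — Na has the largest IE_2 here.
Valence configurations: B⁺ [He]2s², S⁺ [Ne]3s²3p³, Mg⁺ [Ne]3s¹.
Approximate IE_2 values (kJ/mol): B 2427, Na 4562, S 2252, Mg 1451.
Putting it together, IE_2: Mg < S < B < Na.

Na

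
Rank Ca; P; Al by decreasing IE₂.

After 1 electron has been removed, what remains? Ca⁺ still has 1 valence electron; P⁺ still has 4 valence electrons; Al⁺ still has 2 valence electrons.
All are still removing valence electrons, so compare the +1 ions as you would atoms: IE_2 generally rises across a period (higher Z_eff) and falls down a group (larger shell), subject to the usual subshell exceptions.
Valence configurations: Ca⁺ [Ar]4s¹, P⁺ [Ne]3s²3p², Al⁺ [Ne]3s².
The numbers (kJ/mol): Ca 1145, P 1907, Al 1817.
Hence IE_2: Ca < Al < P.

P > Al > Ca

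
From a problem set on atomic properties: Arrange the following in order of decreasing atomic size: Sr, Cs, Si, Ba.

Cs > Ba > Sr > Si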